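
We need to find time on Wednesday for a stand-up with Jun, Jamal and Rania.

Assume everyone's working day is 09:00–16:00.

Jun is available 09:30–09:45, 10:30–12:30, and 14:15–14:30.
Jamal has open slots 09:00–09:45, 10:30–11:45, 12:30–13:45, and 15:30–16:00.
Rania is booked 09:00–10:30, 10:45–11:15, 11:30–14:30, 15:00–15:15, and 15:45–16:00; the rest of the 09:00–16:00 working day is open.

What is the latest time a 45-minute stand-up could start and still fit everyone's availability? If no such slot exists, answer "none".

none

Rania free within 09:00–16:00: 10:30–10:45, 11:15–11:30, 14:30–15:00, 15:15–15:45.
Jun ∩ Jamal: 09:30–09:45, 10:30–11:45.
Jun ∩ Jamal ∩ Rania: 10:30–10:45, 11:15–11:30.
Windows ≥ 45 min: (none).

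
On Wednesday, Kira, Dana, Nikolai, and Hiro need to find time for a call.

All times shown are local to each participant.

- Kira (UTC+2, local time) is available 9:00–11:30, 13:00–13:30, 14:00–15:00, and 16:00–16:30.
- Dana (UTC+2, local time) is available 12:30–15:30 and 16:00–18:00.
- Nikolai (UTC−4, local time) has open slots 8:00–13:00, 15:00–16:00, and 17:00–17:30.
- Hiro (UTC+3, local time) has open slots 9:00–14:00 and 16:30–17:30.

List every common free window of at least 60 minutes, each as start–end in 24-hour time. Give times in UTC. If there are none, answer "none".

Kira → UTC: 07:00–09:30, 11:00–11:30, 12:00–13:00, 14:00–14:30.
Dana → UTC: 10:30–13:30, 14:00–16:00.
Nikolai → UTC: 12:00–17:00, 19:00–20:00, 21:00–21:30.
Hiro → UTC: 06:00–11:00, 13:30–14:30.
Kira ∩ Dana: 11:00–11:30, 12:00–13:00, 14:00–14:30.
Kira ∩ Dana ∩ Nikolai: 12:00–13:00, 14:00–14:30.
Kira ∩ Dana ∩ Nikolai ∩ Hiro: 14:00–14:30.
Windows ≥ 60 min: (none).

none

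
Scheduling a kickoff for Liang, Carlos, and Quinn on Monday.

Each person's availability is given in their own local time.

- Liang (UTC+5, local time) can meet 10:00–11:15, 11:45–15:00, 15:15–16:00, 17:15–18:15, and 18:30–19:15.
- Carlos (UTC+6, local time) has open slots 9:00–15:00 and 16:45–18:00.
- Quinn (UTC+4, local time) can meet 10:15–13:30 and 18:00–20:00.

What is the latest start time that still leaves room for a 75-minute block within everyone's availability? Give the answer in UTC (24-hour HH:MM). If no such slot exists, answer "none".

07:45

Liang → UTC: 05:00–06:15, 06:45–10:00, 10:15–11:00, 12:15–13:15, 13:30–14:15.
Carlos → UTC: 03:00–09:00, 10:45–12:00.
Quinn → UTC: 06:15–09:30, 14:00–16:00.
Liang ∩ Carlos: 05:00–06:15, 06:45–09:00, 10:45–11:00.
Liang ∩ Carlos ∩ Quinn: 06:45–09:00.
Windows ≥ 75 min: 06:45–09:00.
Latest start in the last window 06:45–09:00 is 09:00 − 75 min = 07:45.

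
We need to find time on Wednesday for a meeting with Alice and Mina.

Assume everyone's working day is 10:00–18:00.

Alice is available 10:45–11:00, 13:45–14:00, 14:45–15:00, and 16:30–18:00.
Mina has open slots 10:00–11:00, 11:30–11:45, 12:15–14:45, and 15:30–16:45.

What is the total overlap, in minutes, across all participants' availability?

Alice ∩ Mina: 10:45–11:00, 13:45–14:00, 16:30–16:45.
Total common minutes: 15 + 15 + 15 = 45.

45 minutes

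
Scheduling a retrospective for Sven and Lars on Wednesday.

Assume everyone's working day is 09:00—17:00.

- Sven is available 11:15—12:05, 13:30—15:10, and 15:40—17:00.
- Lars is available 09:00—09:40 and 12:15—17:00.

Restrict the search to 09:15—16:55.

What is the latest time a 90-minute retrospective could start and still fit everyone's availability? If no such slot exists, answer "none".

13:40

Sven ∩ Lars: 13:30–15:10, 15:40–17:00.
Restricted to 09:15–16:55: 13:30–15:10, 15:40–16:55.
Windows ≥ 90 min: 13:30–15:10.
Latest start in the last window 13:30–15:10 is 15:10 − 90 min = 13:40.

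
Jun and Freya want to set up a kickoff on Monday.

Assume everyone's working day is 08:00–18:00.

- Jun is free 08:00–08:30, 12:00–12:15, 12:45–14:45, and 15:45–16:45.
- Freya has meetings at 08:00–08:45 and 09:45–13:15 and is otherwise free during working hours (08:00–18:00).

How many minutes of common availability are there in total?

Freya free within 08:00–18:00: 08:45–09:45, 13:15–18:00.
Jun ∩ Freya: 13:15–14:45, 15:45–16:45.
Total common minutes: 90 + 60 = 150.

150 minutes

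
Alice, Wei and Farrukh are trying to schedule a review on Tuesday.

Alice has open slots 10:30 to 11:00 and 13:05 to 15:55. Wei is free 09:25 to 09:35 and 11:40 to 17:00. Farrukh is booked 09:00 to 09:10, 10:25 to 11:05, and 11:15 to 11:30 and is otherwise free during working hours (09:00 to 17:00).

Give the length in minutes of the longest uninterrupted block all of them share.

Farrukh free within 09:00–17:00: 09:10–10:25, 11:05–11:15, 11:30–17:00.
Alice ∩ Wei: 13:05–15:55.
Alice ∩ Wei ∩ Farrukh: 13:05–15:55.
Single common window of 170 minutes.

170 minutes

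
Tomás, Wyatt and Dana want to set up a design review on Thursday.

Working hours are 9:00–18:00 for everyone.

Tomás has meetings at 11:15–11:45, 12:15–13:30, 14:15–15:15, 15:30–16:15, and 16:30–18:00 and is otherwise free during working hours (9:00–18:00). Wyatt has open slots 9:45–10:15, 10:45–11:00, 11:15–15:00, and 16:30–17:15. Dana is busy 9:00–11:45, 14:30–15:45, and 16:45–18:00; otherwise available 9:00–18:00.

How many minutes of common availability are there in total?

Tomás free within 09:00–18:00: 09:00–11:15, 11:45–12:15, 13:30–14:15, 15:15–15:30, 16:15–16:30.
Dana free within 09:00–18:00: 11:45–14:30, 15:45–16:45.
Tomás ∩ Wyatt: 09:45–10:15, 10:45–11:00, 11:45–12:15, 13:30–14:15.
Tomás ∩ Wyatt ∩ Dana: 11:45–12:15, 13:30–14:15.
Total common minutes: 30 + 45 = 75.

75 minutes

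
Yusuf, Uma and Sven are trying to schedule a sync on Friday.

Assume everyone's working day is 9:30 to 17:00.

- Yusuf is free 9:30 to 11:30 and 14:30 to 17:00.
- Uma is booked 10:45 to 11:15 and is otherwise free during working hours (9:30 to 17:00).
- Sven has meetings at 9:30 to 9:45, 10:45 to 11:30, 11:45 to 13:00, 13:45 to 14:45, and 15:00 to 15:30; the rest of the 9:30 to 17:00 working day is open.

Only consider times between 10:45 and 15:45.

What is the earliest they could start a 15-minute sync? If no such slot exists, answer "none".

14:45

Uma free within 09:30–17:00: 09:30–10:45, 11:15–17:00.
Sven free within 09:30–17:00: 09:45–10:45, 11:30–11:45, 13:00–13:45, 14:45–15:00, 15:30–17:00.
Yusuf ∩ Uma: 09:30–10:45, 11:15–11:30, 14:30–17:00.
Yusuf ∩ Uma ∩ Sven: 09:45–10:45, 14:45–15:00, 15:30–17:00.
Restricted to 10:45–15:45: 14:45–15:00, 15:30–15:45.
Windows ≥ 15 min: 14:45–15:00, 15:30–15:45.
Earliest such window starts at 14:45.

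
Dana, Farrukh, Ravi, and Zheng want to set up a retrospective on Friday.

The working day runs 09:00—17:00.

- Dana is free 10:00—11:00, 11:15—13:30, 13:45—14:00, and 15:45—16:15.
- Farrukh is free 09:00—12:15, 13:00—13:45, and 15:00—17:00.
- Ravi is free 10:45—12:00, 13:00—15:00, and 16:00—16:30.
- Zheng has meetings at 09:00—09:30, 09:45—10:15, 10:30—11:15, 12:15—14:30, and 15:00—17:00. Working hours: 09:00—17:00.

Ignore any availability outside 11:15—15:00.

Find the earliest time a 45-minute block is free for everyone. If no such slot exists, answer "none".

Zheng free within 09:00–17:00: 09:30–09:45, 10:15–10:30, 11:15–12:15, 14:30–15:00.
Dana ∩ Farrukh: 10:00–11:00, 11:15–12:15, 13:00–13:30, 15:45–16:15.
Dana ∩ Farrukh ∩ Ravi: 10:45–11:00, 11:15–12:00, 13:00–13:30, 16:00–16:15.
Dana ∩ Farrukh ∩ Ravi ∩ Zheng: 11:15–12:00.
Restricted to 11:15–15:00: 11:15–12:00.
Windows ≥ 45 min: 11:15–12:00.
Earliest such window starts at 11:15.

11:15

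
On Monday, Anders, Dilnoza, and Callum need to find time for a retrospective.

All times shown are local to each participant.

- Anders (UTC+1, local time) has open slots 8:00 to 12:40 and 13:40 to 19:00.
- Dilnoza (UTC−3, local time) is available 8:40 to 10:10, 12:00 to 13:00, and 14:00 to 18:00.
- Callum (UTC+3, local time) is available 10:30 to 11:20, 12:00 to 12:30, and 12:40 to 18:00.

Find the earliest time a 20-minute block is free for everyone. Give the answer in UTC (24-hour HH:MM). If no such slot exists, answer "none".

12:40

Anders → UTC: 07:00–11:40, 12:40–18:00.
Dilnoza → UTC: 11:40–13:10, 15:00–16:00, 17:00–21:00.
Callum → UTC: 07:30–08:20, 09:00–09:30, 09:40–15:00.
Anders ∩ Dilnoza: 12:40–13:10, 15:00–16:00, 17:00–18:00.
Anders ∩ Dilnoza ∩ Callum: 12:40–13:10.
Windows ≥ 20 min: 12:40–13:10.
Earliest such window starts at 12:40.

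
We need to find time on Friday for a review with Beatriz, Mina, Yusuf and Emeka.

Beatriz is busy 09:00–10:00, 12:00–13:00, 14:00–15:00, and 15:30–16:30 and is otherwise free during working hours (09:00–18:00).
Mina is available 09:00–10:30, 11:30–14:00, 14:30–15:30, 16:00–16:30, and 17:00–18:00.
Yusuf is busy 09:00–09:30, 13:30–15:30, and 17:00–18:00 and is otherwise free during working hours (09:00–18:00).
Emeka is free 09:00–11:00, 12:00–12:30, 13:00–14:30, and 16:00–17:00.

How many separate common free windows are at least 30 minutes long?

2

Beatriz free within 09:00–18:00: 10:00–12:00, 13:00–14:00, 15:00–15:30, 16:30–18:00.
Yusuf free within 09:00–18:00: 09:30–13:30, 15:30–17:00.
Beatriz ∩ Mina: 10:00–10:30, 11:30–12:00, 13:00–14:00, 15:00–15:30, 17:00–18:00.
Beatriz ∩ Mina ∩ Yusuf: 10:00–10:30, 11:30–12:00, 13:00–13:30.
Beatriz ∩ Mina ∩ Yusuf ∩ Emeka: 10:00–10:30, 13:00–13:30.
Windows ≥ 30 min: 10:00–10:30, 13:00–13:30.
That's 2 windows.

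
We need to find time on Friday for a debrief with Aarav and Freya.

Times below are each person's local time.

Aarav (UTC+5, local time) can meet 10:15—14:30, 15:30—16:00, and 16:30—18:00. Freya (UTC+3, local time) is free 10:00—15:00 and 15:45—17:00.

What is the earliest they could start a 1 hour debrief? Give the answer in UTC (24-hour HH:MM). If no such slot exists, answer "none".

Aarav → UTC: 05:15–09:30, 10:30–11:00, 11:30–13:00.
Freya → UTC: 07:00–12:00, 12:45–14:00.
Aarav ∩ Freya: 07:00–09:30, 10:30–11:00, 11:30–12:00, 12:45–13:00.
Windows ≥ 60 min: 07:00–09:30.
Earliest such window starts at 07:00.

07:00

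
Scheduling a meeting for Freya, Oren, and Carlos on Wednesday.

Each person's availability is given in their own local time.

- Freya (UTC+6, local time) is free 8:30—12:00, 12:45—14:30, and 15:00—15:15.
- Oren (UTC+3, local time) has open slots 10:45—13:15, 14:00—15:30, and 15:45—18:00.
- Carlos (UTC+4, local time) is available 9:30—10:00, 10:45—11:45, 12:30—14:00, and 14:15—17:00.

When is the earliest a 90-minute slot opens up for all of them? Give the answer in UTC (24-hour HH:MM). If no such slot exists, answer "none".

Freya → UTC: 02:30–06:00, 06:45–08:30, 09:00–09:15.
Oren → UTC: 07:45–10:15, 11:00–12:30, 12:45–15:00.
Carlos → UTC: 05:30–06:00, 06:45–07:45, 08:30–10:00, 10:15–13:00.
Freya ∩ Oren: 07:45–08:30, 09:00–09:15.
Freya ∩ Oren ∩ Carlos: 09:00–09:15.
Windows ≥ 90 min: (none).

none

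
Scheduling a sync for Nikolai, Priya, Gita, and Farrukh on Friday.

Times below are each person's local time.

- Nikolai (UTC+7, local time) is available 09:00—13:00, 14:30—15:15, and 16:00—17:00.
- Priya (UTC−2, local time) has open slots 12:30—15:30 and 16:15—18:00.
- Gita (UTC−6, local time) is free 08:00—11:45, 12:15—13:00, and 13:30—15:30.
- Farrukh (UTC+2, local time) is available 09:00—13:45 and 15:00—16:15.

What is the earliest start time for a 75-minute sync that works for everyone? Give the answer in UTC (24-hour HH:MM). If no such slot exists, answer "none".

Nikolai → UTC: 02:00–06:00, 07:30–08:15, 09:00–10:00.
Priya → UTC: 14:30–17:30, 18:15–20:00.
Gita → UTC: 14:00–17:45, 18:15–19:00, 19:30–21:30.
Farrukh → UTC: 07:00–11:45, 13:00–14:15.
Nikolai ∩ Priya: (none).
Nikolai ∩ Priya ∩ Gita: (none).
Nikolai ∩ Priya ∩ Gita ∩ Farrukh: (none).
Windows ≥ 75 min: (none).

none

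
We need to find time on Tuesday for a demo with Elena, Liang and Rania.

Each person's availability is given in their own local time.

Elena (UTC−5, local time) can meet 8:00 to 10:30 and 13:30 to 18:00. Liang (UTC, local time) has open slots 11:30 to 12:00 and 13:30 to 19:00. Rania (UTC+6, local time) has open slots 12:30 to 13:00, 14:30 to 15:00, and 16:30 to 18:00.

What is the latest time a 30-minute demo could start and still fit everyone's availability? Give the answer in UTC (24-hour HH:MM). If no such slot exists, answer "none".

Elena → UTC: 13:00–15:30, 18:30–23:00.
Liang → UTC: 11:30–12:00, 13:30–19:00.
Rania → UTC: 06:30–07:00, 08:30–09:00, 10:30–12:00.
Elena ∩ Liang: 13:30–15:30, 18:30–19:00.
Elena ∩ Liang ∩ Rania: (none).
Windows ≥ 30 min: (none).

none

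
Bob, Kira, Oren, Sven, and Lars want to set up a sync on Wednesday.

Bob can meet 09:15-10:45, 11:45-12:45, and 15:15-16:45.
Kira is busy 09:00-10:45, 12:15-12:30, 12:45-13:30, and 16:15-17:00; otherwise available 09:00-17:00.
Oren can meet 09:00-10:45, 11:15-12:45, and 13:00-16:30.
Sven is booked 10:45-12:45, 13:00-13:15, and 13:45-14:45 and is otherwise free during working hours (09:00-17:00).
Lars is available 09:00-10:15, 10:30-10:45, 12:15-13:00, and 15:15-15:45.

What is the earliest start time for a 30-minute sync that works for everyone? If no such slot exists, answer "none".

15:15

Kira free within 09:00–17:00: 10:45–12:15, 12:30–12:45, 13:30–16:15.
Sven free within 09:00–17:00: 09:00–10:45, 12:45–13:00, 13:15–13:45, 14:45–17:00.
Bob ∩ Kira: 11:45–12:15, 12:30–12:45, 15:15–16:15.
Bob ∩ Kira ∩ Oren: 11:45–12:15, 12:30–12:45, 15:15–16:15.
Bob ∩ Kira ∩ Oren ∩ Sven: 15:15–16:15.
Bob ∩ Kira ∩ Oren ∩ Sven ∩ Lars: 15:15–15:45.
Windows ≥ 30 min: 15:15–15:45.
Earliest such window starts at 15:15.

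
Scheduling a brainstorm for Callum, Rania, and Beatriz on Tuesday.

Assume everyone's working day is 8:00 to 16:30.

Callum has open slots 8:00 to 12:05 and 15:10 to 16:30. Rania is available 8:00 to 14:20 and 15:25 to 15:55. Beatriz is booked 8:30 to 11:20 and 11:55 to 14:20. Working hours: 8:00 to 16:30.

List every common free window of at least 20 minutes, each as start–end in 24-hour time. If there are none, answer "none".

Beatriz free within 08:00–16:30: 08:00–08:30, 11:20–11:55, 14:20–16:30.
Callum ∩ Rania: 08:00–12:05, 15:25–15:55.
Callum ∩ Rania ∩ Beatriz: 08:00–08:30, 11:20–11:55, 15:25–15:55.
Windows ≥ 20 min: 08:00–08:30, 11:20–11:55, 15:25–15:55.

08:00–08:30, 11:20–11:55, 15:25–15:55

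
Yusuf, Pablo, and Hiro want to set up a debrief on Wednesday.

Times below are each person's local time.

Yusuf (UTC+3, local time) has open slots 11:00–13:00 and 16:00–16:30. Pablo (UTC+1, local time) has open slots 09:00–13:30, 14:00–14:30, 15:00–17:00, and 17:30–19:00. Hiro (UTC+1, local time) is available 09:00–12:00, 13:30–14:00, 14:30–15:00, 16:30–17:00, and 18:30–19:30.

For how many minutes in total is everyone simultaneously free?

Yusuf → UTC: 08:00–10:00, 13:00–13:30.
Pablo → UTC: 08:00–12:30, 13:00–13:30, 14:00–16:00, 16:30–18:00.
Hiro → UTC: 08:00–11:00, 12:30–13:00, 13:30–14:00, 15:30–16:00, 17:30–18:30.
Yusuf ∩ Pablo: 08:00–10:00, 13:00–13:30.
Yusuf ∩ Pablo ∩ Hiro: 08:00–10:00.
Total common minutes: 120.

120 minutes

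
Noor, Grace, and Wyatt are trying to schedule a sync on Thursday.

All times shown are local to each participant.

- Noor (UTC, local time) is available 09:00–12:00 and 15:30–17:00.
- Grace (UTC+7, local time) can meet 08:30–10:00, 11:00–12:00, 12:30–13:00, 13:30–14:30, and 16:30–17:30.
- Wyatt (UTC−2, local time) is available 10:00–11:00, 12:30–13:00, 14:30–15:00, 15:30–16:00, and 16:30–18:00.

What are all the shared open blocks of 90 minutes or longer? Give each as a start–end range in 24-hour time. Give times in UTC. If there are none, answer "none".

none

Noor → UTC: 09:00–12:00, 15:30–17:00.
Grace → UTC: 01:30–03:00, 04:00–05:00, 05:30–06:00, 06:30–07:30, 09:30–10:30.
Wyatt → UTC: 12:00–13:00, 14:30–15:00, 16:30–17:00, 17:30–18:00, 18:30–20:00.
Noor ∩ Grace: 09:30–10:30.
Noor ∩ Grace ∩ Wyatt: (none).
Windows ≥ 90 min: (none).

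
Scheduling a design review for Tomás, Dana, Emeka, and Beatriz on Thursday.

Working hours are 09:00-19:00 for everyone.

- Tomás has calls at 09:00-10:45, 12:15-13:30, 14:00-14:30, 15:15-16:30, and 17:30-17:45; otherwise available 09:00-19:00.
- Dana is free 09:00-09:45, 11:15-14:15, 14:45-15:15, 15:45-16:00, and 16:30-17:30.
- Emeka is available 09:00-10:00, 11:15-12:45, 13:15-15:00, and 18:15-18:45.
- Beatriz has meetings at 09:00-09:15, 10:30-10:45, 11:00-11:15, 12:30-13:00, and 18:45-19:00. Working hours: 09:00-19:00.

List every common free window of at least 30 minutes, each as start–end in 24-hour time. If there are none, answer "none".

Tomás free within 09:00–19:00: 10:45–12:15, 13:30–14:00, 14:30–15:15, 16:30–17:30, 17:45–19:00.
Beatriz free within 09:00–19:00: 09:15–10:30, 10:45–11:00, 11:15–12:30, 13:00–18:45.
Tomás ∩ Dana: 11:15–12:15, 13:30–14:00, 14:45–15:15, 16:30–17:30.
Tomás ∩ Dana ∩ Emeka: 11:15–12:15, 13:30–14:00, 14:45–15:00.
Tomás ∩ Dana ∩ Emeka ∩ Beatriz: 11:15–12:15, 13:30–14:00, 14:45–15:00.
Windows ≥ 30 min: 11:15–12:15, 13:30–14:00.

11:15–12:15, 13:30–14:00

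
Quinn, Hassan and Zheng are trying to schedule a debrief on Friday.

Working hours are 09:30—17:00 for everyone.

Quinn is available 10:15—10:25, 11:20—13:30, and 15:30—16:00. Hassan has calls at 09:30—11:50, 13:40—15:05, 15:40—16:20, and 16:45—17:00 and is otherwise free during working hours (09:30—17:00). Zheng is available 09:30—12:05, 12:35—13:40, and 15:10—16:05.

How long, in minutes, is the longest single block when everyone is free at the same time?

55 minutes

Hassan free within 09:30–17:00: 11:50–13:40, 15:05–15:40, 16:20–16:45.
Quinn ∩ Hassan: 11:50–13:30, 15:30–15:40.
Quinn ∩ Hassan ∩ Zheng: 11:50–12:05, 12:35–13:30, 15:30–15:40.
Common window lengths: 15, 55, 10 min; longest is 55.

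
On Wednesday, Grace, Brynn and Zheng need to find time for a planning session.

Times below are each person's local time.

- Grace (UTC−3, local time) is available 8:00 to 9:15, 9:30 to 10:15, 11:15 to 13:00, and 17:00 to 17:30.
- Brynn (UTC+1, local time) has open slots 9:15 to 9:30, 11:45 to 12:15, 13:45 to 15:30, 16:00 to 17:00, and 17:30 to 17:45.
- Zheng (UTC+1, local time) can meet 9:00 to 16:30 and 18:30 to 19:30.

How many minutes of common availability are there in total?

90 minutes

Grace → UTC: 11:00–12:15, 12:30–13:15, 14:15–16:00, 20:00–20:30.
Brynn → UTC: 08:15–08:30, 10:45–11:15, 12:45–14:30, 15:00–16:00, 16:30–16:45.
Zheng → UTC: 08:00–15:30, 17:30–18:30.
Grace ∩ Brynn: 11:00–11:15, 12:45–13:15, 14:15–14:30, 15:00–16:00.
Grace ∩ Brynn ∩ Zheng: 11:00–11:15, 12:45–13:15, 14:15–14:30, 15:00–15:30.
Total common minutes: 15 + 30 + 15 + 30 = 90.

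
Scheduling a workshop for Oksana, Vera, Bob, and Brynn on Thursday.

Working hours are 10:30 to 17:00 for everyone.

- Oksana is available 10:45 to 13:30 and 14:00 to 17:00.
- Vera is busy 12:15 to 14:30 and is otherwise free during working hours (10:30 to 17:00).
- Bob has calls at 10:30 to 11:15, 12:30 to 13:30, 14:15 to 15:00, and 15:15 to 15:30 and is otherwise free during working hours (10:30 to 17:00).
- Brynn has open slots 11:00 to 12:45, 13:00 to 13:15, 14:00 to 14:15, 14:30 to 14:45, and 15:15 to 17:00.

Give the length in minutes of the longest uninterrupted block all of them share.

90 minutes

Vera free within 10:30–17:00: 10:30–12:15, 14:30–17:00.
Bob free within 10:30–17:00: 11:15–12:30, 13:30–14:15, 15:00–15:15, 15:30–17:00.
Oksana ∩ Vera: 10:45–12:15, 14:30–17:00.
Oksana ∩ Vera ∩ Bob: 11:15–12:15, 15:00–15:15, 15:30–17:00.
Oksana ∩ Vera ∩ Bob ∩ Brynn: 11:15–12:15, 15:30–17:00.
Common window lengths: 60, 90 min; longest is 90.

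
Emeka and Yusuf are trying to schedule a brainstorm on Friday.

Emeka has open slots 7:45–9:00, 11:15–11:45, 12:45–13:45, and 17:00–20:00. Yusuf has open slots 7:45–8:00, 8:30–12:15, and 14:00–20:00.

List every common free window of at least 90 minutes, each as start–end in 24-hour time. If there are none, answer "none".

Emeka ∩ Yusuf: 07:45–08:00, 08:30–09:00, 11:15–11:45, 17:00–20:00.
Windows ≥ 90 min: 17:00–20:00.

17:00–20:00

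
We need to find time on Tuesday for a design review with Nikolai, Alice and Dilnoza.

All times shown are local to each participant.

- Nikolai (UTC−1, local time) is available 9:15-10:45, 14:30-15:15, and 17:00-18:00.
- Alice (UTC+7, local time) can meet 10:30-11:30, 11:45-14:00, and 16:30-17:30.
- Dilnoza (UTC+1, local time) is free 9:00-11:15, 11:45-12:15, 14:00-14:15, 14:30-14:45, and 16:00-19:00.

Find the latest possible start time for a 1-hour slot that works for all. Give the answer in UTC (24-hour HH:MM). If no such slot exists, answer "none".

none

Nikolai → UTC: 10:15–11:45, 15:30–16:15, 18:00–19:00.
Alice → UTC: 03:30–04:30, 04:45–07:00, 09:30–10:30.
Dilnoza → UTC: 08:00–10:15, 10:45–11:15, 13:00–13:15, 13:30–13:45, 15:00–18:00.
Nikolai ∩ Alice: 10:15–10:30.
Nikolai ∩ Alice ∩ Dilnoza: (none).
Windows ≥ 60 min: (none).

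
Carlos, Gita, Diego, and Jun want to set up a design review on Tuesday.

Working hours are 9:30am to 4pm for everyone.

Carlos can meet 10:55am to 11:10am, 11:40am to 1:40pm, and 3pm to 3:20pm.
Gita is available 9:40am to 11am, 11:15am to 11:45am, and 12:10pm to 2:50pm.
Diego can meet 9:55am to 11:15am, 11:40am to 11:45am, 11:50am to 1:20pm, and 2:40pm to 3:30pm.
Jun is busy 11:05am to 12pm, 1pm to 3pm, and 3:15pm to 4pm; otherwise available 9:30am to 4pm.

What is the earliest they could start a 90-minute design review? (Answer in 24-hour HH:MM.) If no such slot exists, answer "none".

Jun free within 09:30–16:00: 09:30–11:05, 12:00–13:00, 15:00–15:15.
Carlos ∩ Gita: 10:55–11:00, 11:40–11:45, 12:10–13:40.
Carlos ∩ Gita ∩ Diego: 10:55–11:00, 11:40–11:45, 12:10–13:20.
Carlos ∩ Gita ∩ Diego ∩ Jun: 10:55–11:00, 12:10–13:00.
Windows ≥ 90 min: (none).

none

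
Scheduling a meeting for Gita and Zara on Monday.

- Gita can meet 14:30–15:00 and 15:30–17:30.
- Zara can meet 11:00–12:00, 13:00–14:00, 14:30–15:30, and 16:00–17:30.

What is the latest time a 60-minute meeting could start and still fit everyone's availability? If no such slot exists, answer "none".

Gita ∩ Zara: 14:30–15:00, 16:00–17:30.
Windows ≥ 60 min: 16:00–17:30.
Latest start in the last window 16:00–17:30 is 17:30 − 60 min = 16:30.

16:30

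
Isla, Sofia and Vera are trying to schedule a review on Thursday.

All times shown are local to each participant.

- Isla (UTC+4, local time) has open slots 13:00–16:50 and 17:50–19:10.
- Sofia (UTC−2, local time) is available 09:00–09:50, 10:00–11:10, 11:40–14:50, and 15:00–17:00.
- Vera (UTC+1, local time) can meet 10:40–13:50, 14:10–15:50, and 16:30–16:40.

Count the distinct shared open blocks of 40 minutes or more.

Isla → UTC: 09:00–12:50, 13:50–15:10.
Sofia → UTC: 11:00–11:50, 12:00–13:10, 13:40–16:50, 17:00–19:00.
Vera → UTC: 09:40–12:50, 13:10–14:50, 15:30–15:40.
Isla ∩ Sofia: 11:00–11:50, 12:00–12:50, 13:50–15:10.
Isla ∩ Sofia ∩ Vera: 11:00–11:50, 12:00–12:50, 13:50–14:50.
Windows ≥ 40 min: 11:00–11:50, 12:00–12:50, 13:50–14:50.
That's 3 windows.

3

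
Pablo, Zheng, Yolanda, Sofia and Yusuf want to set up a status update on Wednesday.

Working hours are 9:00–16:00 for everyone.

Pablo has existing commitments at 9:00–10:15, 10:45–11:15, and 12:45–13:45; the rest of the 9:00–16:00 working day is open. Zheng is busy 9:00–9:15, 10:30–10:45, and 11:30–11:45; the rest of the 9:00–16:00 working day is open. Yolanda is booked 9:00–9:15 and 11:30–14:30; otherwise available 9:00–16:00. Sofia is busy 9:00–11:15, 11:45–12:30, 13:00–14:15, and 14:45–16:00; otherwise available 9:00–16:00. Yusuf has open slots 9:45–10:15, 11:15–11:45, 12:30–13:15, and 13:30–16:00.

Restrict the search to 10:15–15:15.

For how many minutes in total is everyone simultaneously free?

30 minutes

Pablo free within 09:00–16:00: 10:15–10:45, 11:15–12:45, 13:45–16:00.
Zheng free within 09:00–16:00: 09:15–10:30, 10:45–11:30, 11:45–16:00.
Yolanda free within 09:00–16:00: 09:15–11:30, 14:30–16:00.
Sofia free within 09:00–16:00: 11:15–11:45, 12:30–13:00, 14:15–14:45.
Pablo ∩ Zheng: 10:15–10:30, 11:15–11:30, 11:45–12:45, 13:45–16:00.
Pablo ∩ Zheng ∩ Yolanda: 10:15–10:30, 11:15–11:30, 14:30–16:00.
Pablo ∩ Zheng ∩ Yolanda ∩ Sofia: 11:15–11:30, 14:30–14:45.
Pablo ∩ Zheng ∩ Yolanda ∩ Sofia ∩ Yusuf: 11:15–11:30, 14:30–14:45.
Restricted to 10:15–15:15: 11:15–11:30, 14:30–14:45.
Total common minutes: 15 + 15 = 30.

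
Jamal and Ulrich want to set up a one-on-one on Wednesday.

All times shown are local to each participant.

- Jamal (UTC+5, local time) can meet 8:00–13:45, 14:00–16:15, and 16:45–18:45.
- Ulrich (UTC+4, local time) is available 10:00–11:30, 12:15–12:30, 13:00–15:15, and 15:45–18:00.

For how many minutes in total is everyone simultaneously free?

Jamal → UTC: 03:00–08:45, 09:00–11:15, 11:45–13:45.
Ulrich → UTC: 06:00–07:30, 08:15–08:30, 09:00–11:15, 11:45–14:00.
Jamal ∩ Ulrich: 06:00–07:30, 08:15–08:30, 09:00–11:15, 11:45–13:45.
Total common minutes: 90 + 15 + 135 + 120 = 360.

360 minutes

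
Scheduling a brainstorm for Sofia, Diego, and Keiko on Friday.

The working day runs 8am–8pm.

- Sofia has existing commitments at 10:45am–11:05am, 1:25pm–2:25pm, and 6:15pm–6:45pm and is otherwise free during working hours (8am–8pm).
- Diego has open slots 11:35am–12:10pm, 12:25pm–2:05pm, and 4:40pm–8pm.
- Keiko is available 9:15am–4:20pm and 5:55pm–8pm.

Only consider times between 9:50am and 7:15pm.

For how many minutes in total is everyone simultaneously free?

145 minutes

Sofia free within 08:00–20:00: 08:00–10:45, 11:05–13:25, 14:25–18:15, 18:45–20:00.
Sofia ∩ Diego: 11:35–12:10, 12:25–13:25, 16:40–18:15, 18:45–20:00.
Sofia ∩ Diego ∩ Keiko: 11:35–12:10, 12:25–13:25, 17:55–18:15, 18:45–20:00.
Restricted to 09:50–19:15: 11:35–12:10, 12:25–13:25, 17:55–18:15, 18:45–19:15.
Total common minutes: 35 + 60 + 20 + 30 = 145.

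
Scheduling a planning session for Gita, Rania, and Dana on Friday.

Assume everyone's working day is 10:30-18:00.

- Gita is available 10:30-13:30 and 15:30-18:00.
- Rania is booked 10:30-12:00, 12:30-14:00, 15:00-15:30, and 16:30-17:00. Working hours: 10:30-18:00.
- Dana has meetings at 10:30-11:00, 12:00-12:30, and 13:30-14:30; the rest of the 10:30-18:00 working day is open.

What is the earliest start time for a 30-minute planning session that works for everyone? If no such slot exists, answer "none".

Rania free within 10:30–18:00: 12:00–12:30, 14:00–15:00, 15:30–16:30, 17:00–18:00.
Dana free within 10:30–18:00: 11:00–12:00, 12:30–13:30, 14:30–18:00.
Gita ∩ Rania: 12:00–12:30, 15:30–16:30, 17:00–18:00.
Gita ∩ Rania ∩ Dana: 15:30–16:30, 17:00–18:00.
Windows ≥ 30 min: 15:30–16:30, 17:00–18:00.
Earliest such window starts at 15:30.

15:30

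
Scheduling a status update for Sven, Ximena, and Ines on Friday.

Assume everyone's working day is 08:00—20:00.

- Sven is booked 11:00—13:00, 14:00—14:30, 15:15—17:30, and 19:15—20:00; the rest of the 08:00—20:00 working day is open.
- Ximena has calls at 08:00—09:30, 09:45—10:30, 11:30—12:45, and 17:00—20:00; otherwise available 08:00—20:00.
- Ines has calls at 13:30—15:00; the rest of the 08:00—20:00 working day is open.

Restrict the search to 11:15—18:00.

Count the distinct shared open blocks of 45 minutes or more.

Sven free within 08:00–20:00: 08:00–11:00, 13:00–14:00, 14:30–15:15, 17:30–19:15.
Ximena free within 08:00–20:00: 09:30–09:45, 10:30–11:30, 12:45–17:00.
Ines free within 08:00–20:00: 08:00–13:30, 15:00–20:00.
Sven ∩ Ximena: 09:30–09:45, 10:30–11:00, 13:00–14:00, 14:30–15:15.
Sven ∩ Ximena ∩ Ines: 09:30–09:45, 10:30–11:00, 13:00–13:30, 15:00–15:15.
Restricted to 11:15–18:00: 13:00–13:30, 15:00–15:15.
Windows ≥ 45 min: (none).
That's 0 windows.

0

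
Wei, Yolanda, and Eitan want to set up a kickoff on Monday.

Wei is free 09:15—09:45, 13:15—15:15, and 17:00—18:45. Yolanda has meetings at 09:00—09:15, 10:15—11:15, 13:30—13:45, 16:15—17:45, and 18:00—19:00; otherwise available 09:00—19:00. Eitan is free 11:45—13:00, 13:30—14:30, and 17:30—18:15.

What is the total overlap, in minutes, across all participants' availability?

60 minutes

Yolanda free within 09:00–19:00: 09:15–10:15, 11:15–13:30, 13:45–16:15, 17:45–18:00.
Wei ∩ Yolanda: 09:15–09:45, 13:15–13:30, 13:45–15:15, 17:45–18:00.
Wei ∩ Yolanda ∩ Eitan: 13:45–14:30, 17:45–18:00.
Total common minutes: 45 + 15 = 60.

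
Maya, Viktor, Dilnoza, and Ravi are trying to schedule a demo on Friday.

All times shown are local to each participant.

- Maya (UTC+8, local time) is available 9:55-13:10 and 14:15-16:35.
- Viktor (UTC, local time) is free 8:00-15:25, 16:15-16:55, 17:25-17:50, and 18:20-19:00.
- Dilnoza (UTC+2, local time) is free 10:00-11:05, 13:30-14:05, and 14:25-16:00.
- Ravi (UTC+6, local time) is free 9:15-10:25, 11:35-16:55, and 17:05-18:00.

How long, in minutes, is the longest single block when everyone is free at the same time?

35 minutes

Maya → UTC: 01:55–05:10, 06:15–08:35.
Viktor → UTC: 08:00–15:25, 16:15–16:55, 17:25–17:50, 18:20–19:00.
Dilnoza → UTC: 08:00–09:05, 11:30–12:05, 12:25–14:00.
Ravi → UTC: 03:15–04:25, 05:35–10:55, 11:05–12:00.
Maya ∩ Viktor: 08:00–08:35.
Maya ∩ Viktor ∩ Dilnoza: 08:00–08:35.
Maya ∩ Viktor ∩ Dilnoza ∩ Ravi: 08:00–08:35.
Single common window of 35 minutes.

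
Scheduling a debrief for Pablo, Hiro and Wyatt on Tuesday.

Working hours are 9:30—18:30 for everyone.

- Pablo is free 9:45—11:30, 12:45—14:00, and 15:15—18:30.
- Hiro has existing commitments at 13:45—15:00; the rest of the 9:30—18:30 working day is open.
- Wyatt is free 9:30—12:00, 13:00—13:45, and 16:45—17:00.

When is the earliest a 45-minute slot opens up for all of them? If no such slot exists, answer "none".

Hiro free within 09:30–18:30: 09:30–13:45, 15:00–18:30.
Pablo ∩ Hiro: 09:45–11:30, 12:45–13:45, 15:15–18:30.
Pablo ∩ Hiro ∩ Wyatt: 09:45–11:30, 13:00–13:45, 16:45–17:00.
Windows ≥ 45 min: 09:45–11:30, 13:00–13:45.
Earliest such window starts at 09:45.

09:45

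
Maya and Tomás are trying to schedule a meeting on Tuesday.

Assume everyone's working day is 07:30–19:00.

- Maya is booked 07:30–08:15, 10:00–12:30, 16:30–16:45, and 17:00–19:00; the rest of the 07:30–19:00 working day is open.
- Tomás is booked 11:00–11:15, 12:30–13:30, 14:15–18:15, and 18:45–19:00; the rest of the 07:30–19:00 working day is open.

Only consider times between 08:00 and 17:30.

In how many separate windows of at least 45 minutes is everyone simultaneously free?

Maya free within 07:30–19:00: 08:15–10:00, 12:30–16:30, 16:45–17:00.
Tomás free within 07:30–19:00: 07:30–11:00, 11:15–12:30, 13:30–14:15, 18:15–18:45.
Maya ∩ Tomás: 08:15–10:00, 13:30–14:15.
Restricted to 08:00–17:30: 08:15–10:00, 13:30–14:15.
Windows ≥ 45 min: 08:15–10:00, 13:30–14:15.
That's 2 windows.

2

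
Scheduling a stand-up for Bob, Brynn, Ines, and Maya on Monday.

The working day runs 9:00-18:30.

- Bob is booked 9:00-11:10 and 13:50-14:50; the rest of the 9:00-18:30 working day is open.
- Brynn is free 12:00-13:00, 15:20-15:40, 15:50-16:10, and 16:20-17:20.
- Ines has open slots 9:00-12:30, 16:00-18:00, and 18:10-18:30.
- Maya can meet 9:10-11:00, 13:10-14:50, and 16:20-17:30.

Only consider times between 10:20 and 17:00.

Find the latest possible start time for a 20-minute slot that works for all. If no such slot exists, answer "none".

16:40

Bob free within 09:00–18:30: 11:10–13:50, 14:50–18:30.
Bob ∩ Brynn: 12:00–13:00, 15:20–15:40, 15:50–16:10, 16:20–17:20.
Bob ∩ Brynn ∩ Ines: 12:00–12:30, 16:00–16:10, 16:20–17:20.
Bob ∩ Brynn ∩ Ines ∩ Maya: 16:20–17:20.
Restricted to 10:20–17:00: 16:20–17:00.
Windows ≥ 20 min: 16:20–17:00.
Latest start in the last window 16:20–17:00 is 17:00 − 20 min = 16:40.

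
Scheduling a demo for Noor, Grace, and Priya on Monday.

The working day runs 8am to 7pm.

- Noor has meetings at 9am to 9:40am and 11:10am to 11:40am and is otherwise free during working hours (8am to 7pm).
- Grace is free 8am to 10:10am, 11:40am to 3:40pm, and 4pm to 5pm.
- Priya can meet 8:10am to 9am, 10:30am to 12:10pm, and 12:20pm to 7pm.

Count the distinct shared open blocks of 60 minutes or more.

2

Noor free within 08:00–19:00: 08:00–09:00, 09:40–11:10, 11:40–19:00.
Noor ∩ Grace: 08:00–09:00, 09:40–10:10, 11:40–15:40, 16:00–17:00.
Noor ∩ Grace ∩ Priya: 08:10–09:00, 11:40–12:10, 12:20–15:40, 16:00–17:00.
Windows ≥ 60 min: 12:20–15:40, 16:00–17:00.
That's 2 windows.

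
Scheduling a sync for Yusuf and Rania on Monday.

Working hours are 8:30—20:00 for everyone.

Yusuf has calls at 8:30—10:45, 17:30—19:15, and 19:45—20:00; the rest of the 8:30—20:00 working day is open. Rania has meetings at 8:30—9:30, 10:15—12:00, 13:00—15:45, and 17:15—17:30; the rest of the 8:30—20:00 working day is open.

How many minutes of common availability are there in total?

Yusuf free within 08:30–20:00: 10:45–17:30, 19:15–19:45.
Rania free within 08:30–20:00: 09:30–10:15, 12:00–13:00, 15:45–17:15, 17:30–20:00.
Yusuf ∩ Rania: 12:00–13:00, 15:45–17:15, 19:15–19:45.
Total common minutes: 60 + 90 + 30 = 180.

180 minutes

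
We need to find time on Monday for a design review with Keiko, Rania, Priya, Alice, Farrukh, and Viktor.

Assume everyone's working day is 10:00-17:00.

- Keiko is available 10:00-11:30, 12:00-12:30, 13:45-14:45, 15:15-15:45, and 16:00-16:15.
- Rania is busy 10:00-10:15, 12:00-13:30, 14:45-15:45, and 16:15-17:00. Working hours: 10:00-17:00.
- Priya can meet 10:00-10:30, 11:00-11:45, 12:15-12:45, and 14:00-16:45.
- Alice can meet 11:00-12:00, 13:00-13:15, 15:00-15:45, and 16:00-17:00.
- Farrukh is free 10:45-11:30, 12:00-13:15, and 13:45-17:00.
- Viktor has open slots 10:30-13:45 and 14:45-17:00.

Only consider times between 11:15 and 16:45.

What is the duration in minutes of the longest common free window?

15 minutes

Rania free within 10:00–17:00: 10:15–12:00, 13:30–14:45, 15:45–16:15.
Keiko ∩ Rania: 10:15–11:30, 13:45–14:45, 16:00–16:15.
Keiko ∩ Rania ∩ Priya: 10:15–10:30, 11:00–11:30, 14:00–14:45, 16:00–16:15.
Keiko ∩ Rania ∩ Priya ∩ Alice: 11:00–11:30, 16:00–16:15.
Keiko ∩ Rania ∩ Priya ∩ Alice ∩ Farrukh: 11:00–11:30, 16:00–16:15.
Keiko ∩ Rania ∩ Priya ∩ Alice ∩ Farrukh ∩ Viktor: 11:00–11:30, 16:00–16:15.
Restricted to 11:15–16:45: 11:15–11:30, 16:00–16:15.
Common window lengths: 15, 15 min; longest is 15.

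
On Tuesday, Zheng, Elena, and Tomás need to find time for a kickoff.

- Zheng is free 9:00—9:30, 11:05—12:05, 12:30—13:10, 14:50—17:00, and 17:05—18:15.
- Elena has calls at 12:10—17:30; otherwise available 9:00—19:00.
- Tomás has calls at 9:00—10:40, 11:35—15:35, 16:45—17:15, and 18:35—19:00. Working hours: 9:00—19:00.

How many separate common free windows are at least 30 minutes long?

Elena free within 09:00–19:00: 09:00–12:10, 17:30–19:00.
Tomás free within 09:00–19:00: 10:40–11:35, 15:35–16:45, 17:15–18:35.
Zheng ∩ Elena: 09:00–09:30, 11:05–12:05, 17:30–18:15.
Zheng ∩ Elena ∩ Tomás: 11:05–11:35, 17:30–18:15.
Windows ≥ 30 min: 11:05–11:35, 17:30–18:15.
That's 2 windows.

2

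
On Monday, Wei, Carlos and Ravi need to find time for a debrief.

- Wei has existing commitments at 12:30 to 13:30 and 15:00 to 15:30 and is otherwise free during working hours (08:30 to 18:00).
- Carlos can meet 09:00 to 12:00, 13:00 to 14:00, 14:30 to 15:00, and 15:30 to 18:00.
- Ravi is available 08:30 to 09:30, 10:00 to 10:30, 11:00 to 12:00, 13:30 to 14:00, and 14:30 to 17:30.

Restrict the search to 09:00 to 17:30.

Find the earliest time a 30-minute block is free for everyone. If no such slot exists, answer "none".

Wei free within 08:30–18:00: 08:30–12:30, 13:30–15:00, 15:30–18:00.
Wei ∩ Carlos: 09:00–12:00, 13:30–14:00, 14:30–15:00, 15:30–18:00.
Wei ∩ Carlos ∩ Ravi: 09:00–09:30, 10:00–10:30, 11:00–12:00, 13:30–14:00, 14:30–15:00, 15:30–17:30.
Restricted to 09:00–17:30: 09:00–09:30, 10:00–10:30, 11:00–12:00, 13:30–14:00, 14:30–15:00, 15:30–17:30.
Windows ≥ 30 min: 09:00–09:30, 10:00–10:30, 11:00–12:00, 13:30–14:00, 14:30–15:00, 15:30–17:30.
Earliest such window starts at 09:00.

09:00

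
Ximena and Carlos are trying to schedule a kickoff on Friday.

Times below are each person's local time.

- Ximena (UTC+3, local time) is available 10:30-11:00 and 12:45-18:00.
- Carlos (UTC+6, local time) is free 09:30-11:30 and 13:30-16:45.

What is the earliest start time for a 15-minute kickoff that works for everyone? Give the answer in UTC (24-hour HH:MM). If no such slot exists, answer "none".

Ximena → UTC: 07:30–08:00, 09:45–15:00.
Carlos → UTC: 03:30–05:30, 07:30–10:45.
Ximena ∩ Carlos: 07:30–08:00, 09:45–10:45.
Windows ≥ 15 min: 07:30–08:00, 09:45–10:45.
Earliest such window starts at 07:30.

07:30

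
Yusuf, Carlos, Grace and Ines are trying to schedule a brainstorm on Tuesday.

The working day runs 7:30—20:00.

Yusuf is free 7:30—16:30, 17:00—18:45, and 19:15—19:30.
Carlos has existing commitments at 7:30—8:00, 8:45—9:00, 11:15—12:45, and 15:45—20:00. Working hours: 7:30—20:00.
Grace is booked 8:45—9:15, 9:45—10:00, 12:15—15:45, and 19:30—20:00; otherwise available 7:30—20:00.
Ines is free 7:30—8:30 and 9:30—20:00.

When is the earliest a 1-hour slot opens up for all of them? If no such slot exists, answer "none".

10:00

Carlos free within 07:30–20:00: 08:00–08:45, 09:00–11:15, 12:45–15:45.
Grace free within 07:30–20:00: 07:30–08:45, 09:15–09:45, 10:00–12:15, 15:45–19:30.
Yusuf ∩ Carlos: 08:00–08:45, 09:00–11:15, 12:45–15:45.
Yusuf ∩ Carlos ∩ Grace: 08:00–08:45, 09:15–09:45, 10:00–11:15.
Yusuf ∩ Carlos ∩ Grace ∩ Ines: 08:00–08:30, 09:30–09:45, 10:00–11:15.
Windows ≥ 60 min: 10:00–11:15.
Earliest such window starts at 10:00.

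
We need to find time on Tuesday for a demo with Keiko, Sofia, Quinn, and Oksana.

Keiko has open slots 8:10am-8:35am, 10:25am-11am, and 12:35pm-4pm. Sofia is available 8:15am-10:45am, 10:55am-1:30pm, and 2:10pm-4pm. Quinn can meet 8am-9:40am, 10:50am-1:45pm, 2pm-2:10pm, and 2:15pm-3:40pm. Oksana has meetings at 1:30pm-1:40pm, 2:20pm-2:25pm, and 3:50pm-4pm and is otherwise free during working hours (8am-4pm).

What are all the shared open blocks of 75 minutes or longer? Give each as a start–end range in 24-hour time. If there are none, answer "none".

14:25–15:40

Oksana free within 08:00–16:00: 08:00–13:30, 13:40–14:20, 14:25–15:50.
Keiko ∩ Sofia: 08:15–08:35, 10:25–10:45, 10:55–11:00, 12:35–13:30, 14:10–16:00.
Keiko ∩ Sofia ∩ Quinn: 08:15–08:35, 10:55–11:00, 12:35–13:30, 14:15–15:40.
Keiko ∩ Sofia ∩ Quinn ∩ Oksana: 08:15–08:35, 10:55–11:00, 12:35–13:30, 14:15–14:20, 14:25–15:40.
Windows ≥ 75 min: 14:25–15:40.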